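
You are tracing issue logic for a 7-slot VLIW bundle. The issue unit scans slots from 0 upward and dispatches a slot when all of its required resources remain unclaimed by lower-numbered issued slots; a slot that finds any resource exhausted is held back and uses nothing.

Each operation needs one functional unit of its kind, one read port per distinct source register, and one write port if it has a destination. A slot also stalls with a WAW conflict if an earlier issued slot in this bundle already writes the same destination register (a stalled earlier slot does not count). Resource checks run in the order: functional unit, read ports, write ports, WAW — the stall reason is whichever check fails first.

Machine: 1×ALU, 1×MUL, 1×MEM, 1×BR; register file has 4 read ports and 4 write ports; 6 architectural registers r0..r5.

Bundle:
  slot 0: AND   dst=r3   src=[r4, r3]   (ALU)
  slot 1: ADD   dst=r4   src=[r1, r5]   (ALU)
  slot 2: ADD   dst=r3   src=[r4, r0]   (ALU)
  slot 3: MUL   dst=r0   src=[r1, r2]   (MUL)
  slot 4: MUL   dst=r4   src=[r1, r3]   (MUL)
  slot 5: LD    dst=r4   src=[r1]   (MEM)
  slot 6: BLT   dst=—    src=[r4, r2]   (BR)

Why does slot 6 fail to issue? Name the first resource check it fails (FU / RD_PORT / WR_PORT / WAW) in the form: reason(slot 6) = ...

(0) want 1×ALU +2rd +1wr — yes → AL0|MU1|ME1|BR1|rd2|wr3
(1) want 1×ALU +2rd +1wr — FU → AL0|MU1|ME1|BR1|rd2|wr3
(2) want 1×ALU +2rd +1wr — FU → AL0|MU1|ME1|BR1|rd2|wr3
(3) want 1×MUL +2rd +1wr — yes → AL0|MU0|ME1|BR1|rd0|wr2
(4) want 1×MUL +2rd +1wr — FU → AL0|MU0|ME1|BR1|rd0|wr2
(5) want 1×MEM +1rd +1wr — RD_PORT → AL0|MU0|ME1|BR1|rd0|wr2
(6) want 1×BR +2rd +0wr — RD_PORT → AL0|MU0|ME1|BR1|rd0|wr2

reason(slot 6) = RD_PORT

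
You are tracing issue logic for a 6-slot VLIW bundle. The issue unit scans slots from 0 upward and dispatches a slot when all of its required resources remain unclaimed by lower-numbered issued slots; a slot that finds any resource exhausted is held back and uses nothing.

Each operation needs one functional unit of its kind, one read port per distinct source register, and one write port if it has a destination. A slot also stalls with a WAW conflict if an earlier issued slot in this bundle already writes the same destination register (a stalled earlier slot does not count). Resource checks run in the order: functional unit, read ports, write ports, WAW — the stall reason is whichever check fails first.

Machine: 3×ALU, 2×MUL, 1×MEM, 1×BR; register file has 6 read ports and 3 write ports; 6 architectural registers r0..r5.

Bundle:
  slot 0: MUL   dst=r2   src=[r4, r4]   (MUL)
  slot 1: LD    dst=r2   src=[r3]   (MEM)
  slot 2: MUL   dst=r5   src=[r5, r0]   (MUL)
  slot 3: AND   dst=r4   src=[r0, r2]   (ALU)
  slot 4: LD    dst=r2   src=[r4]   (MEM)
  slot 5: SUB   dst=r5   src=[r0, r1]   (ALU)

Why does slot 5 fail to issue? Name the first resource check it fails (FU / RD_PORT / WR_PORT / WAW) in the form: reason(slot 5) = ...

reason(slot 5) = RD_PORT

[0] MUL needs rd=1 wr=1: ok; after: ALU=3 MUL=1 MEM=1 BR=1, R=5, W=2
[1] MEM needs rd=1 wr=1: WAW; after: ALU=3 MUL=1 MEM=1 BR=1, R=5, W=2
[2] MUL needs rd=2 wr=1: ok; after: ALU=3 MUL=0 MEM=1 BR=1, R=3, W=1
[3] ALU needs rd=2 wr=1: ok; after: ALU=2 MUL=0 MEM=1 BR=1, R=1, W=0
[4] MEM needs rd=1 wr=1: WR_PORT; after: ALU=2 MUL=0 MEM=1 BR=1, R=1, W=0
[5] ALU needs rd=2 wr=1: RD_PORT; after: ALU=2 MUL=0 MEM=1 BR=1, R=1, W=0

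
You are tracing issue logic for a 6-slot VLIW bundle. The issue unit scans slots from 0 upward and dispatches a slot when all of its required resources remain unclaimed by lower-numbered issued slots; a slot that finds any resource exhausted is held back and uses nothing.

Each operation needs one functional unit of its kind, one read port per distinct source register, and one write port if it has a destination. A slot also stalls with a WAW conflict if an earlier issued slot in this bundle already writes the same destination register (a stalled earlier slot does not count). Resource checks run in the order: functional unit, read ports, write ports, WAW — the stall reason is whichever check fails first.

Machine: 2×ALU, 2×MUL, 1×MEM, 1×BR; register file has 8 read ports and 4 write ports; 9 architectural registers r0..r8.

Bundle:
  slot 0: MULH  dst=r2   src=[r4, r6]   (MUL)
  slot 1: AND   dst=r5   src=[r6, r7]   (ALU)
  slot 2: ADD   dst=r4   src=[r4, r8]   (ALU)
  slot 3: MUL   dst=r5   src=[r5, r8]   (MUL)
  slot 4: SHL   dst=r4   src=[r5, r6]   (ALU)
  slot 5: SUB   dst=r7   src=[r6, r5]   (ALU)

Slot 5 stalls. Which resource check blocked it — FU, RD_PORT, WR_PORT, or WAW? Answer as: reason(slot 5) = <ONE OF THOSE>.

reason(slot 5) = FU

(0) want 1×MUL +2rd +1wr — yes → AL2|MU1|ME1|BR1|rd6|wr3
(1) want 1×ALU +2rd +1wr — yes → AL1|MU1|ME1|BR1|rd4|wr2
(2) want 1×ALU +2rd +1wr — yes → AL0|MU1|ME1|BR1|rd2|wr1
(3) want 1×MUL +2rd +1wr — WAW → AL0|MU1|ME1|BR1|rd2|wr1
(4) want 1×ALU +2rd +1wr — FU → AL0|MU1|ME1|BR1|rd2|wr1
(5) want 1×ALU +2rd +1wr — FU → AL0|MU1|ME1|BR1|rd2|wr1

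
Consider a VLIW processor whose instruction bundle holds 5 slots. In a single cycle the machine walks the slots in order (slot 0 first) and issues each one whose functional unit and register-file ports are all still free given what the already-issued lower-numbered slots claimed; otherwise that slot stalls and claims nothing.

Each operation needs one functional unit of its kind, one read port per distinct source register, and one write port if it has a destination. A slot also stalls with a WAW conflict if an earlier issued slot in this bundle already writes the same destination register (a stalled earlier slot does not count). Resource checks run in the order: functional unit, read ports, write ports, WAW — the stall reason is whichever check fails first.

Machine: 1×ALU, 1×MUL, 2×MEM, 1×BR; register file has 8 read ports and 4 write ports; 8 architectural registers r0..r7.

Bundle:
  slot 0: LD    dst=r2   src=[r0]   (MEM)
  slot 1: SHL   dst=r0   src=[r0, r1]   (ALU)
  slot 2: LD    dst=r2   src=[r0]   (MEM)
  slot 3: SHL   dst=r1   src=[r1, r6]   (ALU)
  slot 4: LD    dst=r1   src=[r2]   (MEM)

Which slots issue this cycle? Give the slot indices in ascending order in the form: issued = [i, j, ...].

(0) want 1×MEM +1rd +1wr — yes → AL1|MU1|ME1|BR1|rd7|wr3
(1) want 1×ALU +2rd +1wr — yes → AL0|MU1|ME1|BR1|rd5|wr2
(2) want 1×MEM +1rd +1wr — WAW → AL0|MU1|ME1|BR1|rd5|wr2
(3) want 1×ALU +2rd +1wr — FU → AL0|MU1|ME1|BR1|rd5|wr2
(4) want 1×MEM +1rd +1wr — yes → AL0|MU1|ME0|BR1|rd4|wr1

issued = [0, 1, 4]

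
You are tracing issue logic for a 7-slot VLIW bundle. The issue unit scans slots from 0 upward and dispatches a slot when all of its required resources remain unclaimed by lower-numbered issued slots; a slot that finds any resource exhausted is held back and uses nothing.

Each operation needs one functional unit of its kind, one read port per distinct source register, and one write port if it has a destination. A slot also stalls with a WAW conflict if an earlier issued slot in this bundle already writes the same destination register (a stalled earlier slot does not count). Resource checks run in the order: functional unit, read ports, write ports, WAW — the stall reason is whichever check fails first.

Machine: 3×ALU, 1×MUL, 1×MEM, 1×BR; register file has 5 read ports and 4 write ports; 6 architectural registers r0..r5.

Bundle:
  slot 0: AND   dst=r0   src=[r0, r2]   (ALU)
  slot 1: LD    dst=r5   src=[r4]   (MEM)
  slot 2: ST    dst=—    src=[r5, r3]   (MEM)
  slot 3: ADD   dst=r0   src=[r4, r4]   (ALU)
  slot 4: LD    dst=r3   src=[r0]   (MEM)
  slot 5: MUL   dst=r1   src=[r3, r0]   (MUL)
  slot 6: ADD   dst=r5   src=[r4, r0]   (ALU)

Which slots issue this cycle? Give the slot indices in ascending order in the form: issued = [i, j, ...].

(0) want 1×ALU +2rd +1wr — yes → AL2|MU1|ME1|BR1|rd3|wr3
(1) want 1×MEM +1rd +1wr — yes → AL2|MU1|ME0|BR1|rd2|wr2
(2) want 1×MEM +2rd +0wr — FU → AL2|MU1|ME0|BR1|rd2|wr2
(3) want 1×ALU +1rd +1wr — WAW → AL2|MU1|ME0|BR1|rd2|wr2
(4) want 1×MEM +1rd +1wr — FU → AL2|MU1|ME0|BR1|rd2|wr2
(5) want 1×MUL +2rd +1wr — yes → AL2|MU0|ME0|BR1|rd0|wr1
(6) want 1×ALU +2rd +1wr — RD_PORT → AL2|MU0|ME0|BR1|rd0|wr1

issued = [0, 1, 5]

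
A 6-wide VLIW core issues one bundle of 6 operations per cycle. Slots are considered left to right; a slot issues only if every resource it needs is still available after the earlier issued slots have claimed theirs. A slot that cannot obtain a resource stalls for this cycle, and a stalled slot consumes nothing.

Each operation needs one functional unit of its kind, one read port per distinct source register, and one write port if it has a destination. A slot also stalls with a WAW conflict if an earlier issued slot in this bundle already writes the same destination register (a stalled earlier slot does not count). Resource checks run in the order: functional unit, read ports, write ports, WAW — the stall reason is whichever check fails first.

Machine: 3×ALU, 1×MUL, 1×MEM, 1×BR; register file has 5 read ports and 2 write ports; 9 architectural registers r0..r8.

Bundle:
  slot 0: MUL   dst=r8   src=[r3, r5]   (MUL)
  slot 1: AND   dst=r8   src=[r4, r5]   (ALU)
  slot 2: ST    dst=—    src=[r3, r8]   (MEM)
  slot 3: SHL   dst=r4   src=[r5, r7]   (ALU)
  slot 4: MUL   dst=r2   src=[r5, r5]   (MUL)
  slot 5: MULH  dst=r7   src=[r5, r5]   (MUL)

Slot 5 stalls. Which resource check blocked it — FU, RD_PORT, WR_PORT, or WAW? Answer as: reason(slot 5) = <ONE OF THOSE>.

#0 MUL src=r3,r5 dispatched  <A:3 Mu:0 Ld:1 B:1 rd:3 wr:1>
#1 ALU src=r4,r5 held:WAW  <A:3 Mu:0 Ld:1 B:1 rd:3 wr:1>
#2 MEM src=r3,r8 dispatched  <A:3 Mu:0 Ld:0 B:1 rd:1 wr:1>
#3 ALU src=r5,r7 held:RD_PORT  <A:3 Mu:0 Ld:0 B:1 rd:1 wr:1>
#4 MUL src=r5,r5 held:FU  <A:3 Mu:0 Ld:0 B:1 rd:1 wr:1>
#5 MUL src=r5,r5 held:FU  <A:3 Mu:0 Ld:0 B:1 rd:1 wr:1>

reason(slot 5) = FU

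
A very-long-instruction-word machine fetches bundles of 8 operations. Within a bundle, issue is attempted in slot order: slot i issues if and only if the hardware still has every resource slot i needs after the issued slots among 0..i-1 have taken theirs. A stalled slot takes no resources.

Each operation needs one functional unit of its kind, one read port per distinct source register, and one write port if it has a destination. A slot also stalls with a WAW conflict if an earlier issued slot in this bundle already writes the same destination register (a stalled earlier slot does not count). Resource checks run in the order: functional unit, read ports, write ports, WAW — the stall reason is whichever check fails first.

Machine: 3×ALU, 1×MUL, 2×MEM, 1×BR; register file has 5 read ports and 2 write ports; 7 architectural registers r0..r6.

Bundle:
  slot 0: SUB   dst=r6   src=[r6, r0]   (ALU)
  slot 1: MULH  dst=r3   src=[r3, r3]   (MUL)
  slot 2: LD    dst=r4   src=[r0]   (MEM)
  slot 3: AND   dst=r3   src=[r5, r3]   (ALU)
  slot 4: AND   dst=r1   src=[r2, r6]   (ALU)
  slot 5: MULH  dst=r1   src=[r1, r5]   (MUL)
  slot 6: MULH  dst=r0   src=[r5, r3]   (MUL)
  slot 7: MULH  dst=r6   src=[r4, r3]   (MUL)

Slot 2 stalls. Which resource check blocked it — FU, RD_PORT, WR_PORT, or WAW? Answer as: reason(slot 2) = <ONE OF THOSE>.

reason(slot 2) = WR_PORT

  0. ALU→r6 ⇒ go  {2A/1Mu/2Ld/1B | 3r 1w}
  1. MUL→r3 ⇒ go  {2A/0Mu/2Ld/1B | 2r 0w}
  2. MEM→r4 ⇒ no(WR_PORT)  {2A/0Mu/2Ld/1B | 2r 0w}
  3. ALU→r3 ⇒ no(WR_PORT)  {2A/0Mu/2Ld/1B | 2r 0w}
  4. ALU→r1 ⇒ no(WR_PORT)  {2A/0Mu/2Ld/1B | 2r 0w}
  5. MUL→r1 ⇒ no(FU)  {2A/0Mu/2Ld/1B | 2r 0w}
  6. MUL→r0 ⇒ no(FU)  {2A/0Mu/2Ld/1B | 2r 0w}
  7. MUL→r6 ⇒ no(FU)  {2A/0Mu/2Ld/1B | 2r 0w}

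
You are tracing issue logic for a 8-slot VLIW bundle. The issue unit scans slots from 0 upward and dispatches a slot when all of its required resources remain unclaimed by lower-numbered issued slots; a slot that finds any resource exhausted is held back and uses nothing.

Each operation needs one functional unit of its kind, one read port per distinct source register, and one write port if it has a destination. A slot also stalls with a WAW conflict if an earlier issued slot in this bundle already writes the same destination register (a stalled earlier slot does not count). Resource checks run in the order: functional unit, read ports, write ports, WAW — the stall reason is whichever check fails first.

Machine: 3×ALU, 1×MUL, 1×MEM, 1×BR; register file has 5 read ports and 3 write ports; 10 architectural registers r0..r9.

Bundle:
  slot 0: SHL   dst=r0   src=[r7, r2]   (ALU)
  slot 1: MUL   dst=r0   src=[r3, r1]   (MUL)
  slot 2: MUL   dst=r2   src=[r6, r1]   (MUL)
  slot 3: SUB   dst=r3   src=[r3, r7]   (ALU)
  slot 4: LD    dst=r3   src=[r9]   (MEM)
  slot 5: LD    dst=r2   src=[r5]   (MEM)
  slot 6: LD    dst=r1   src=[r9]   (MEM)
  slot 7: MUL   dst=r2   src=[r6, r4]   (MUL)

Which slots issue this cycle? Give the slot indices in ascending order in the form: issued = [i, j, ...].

(0) want 1×ALU +2rd +1wr — yes → AL2|MU1|ME1|BR1|rd3|wr2
(1) want 1×MUL +2rd +1wr — WAW → AL2|MU1|ME1|BR1|rd3|wr2
(2) want 1×MUL +2rd +1wr — yes → AL2|MU0|ME1|BR1|rd1|wr1
(3) want 1×ALU +2rd +1wr — RD_PORT → AL2|MU0|ME1|BR1|rd1|wr1
(4) want 1×MEM +1rd +1wr — yes → AL2|MU0|ME0|BR1|rd0|wr0
(5) want 1×MEM +1rd +1wr — FU → AL2|MU0|ME0|BR1|rd0|wr0
(6) want 1×MEM +1rd +1wr — FU → AL2|MU0|ME0|BR1|rd0|wr0
(7) want 1×MUL +2rd +1wr — FU → AL2|MU0|ME0|BR1|rd0|wr0

issued = [0, 2, 4]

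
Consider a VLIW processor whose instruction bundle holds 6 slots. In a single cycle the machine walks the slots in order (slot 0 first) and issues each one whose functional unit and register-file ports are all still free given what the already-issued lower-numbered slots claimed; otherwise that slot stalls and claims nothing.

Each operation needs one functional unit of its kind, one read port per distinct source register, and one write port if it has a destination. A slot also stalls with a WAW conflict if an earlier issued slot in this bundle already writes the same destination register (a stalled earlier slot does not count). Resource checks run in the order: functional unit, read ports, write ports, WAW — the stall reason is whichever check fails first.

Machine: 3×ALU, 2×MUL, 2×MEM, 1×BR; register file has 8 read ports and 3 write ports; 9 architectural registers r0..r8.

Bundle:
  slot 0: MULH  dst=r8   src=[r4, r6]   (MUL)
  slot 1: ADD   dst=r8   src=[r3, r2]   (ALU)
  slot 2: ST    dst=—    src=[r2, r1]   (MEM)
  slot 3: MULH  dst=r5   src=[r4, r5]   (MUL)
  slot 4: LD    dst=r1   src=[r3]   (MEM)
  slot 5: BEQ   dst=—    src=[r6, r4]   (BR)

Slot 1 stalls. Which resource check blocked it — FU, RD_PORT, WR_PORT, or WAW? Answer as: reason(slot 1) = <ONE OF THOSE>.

#0 MUL src=r4,r6 dispatched  <A:3 Mu:1 Ld:2 B:1 rd:6 wr:2>
#1 ALU src=r3,r2 held:WAW  <A:3 Mu:1 Ld:2 B:1 rd:6 wr:2>
#2 MEM src=r2,r1 dispatched  <A:3 Mu:1 Ld:1 B:1 rd:4 wr:2>
#3 MUL src=r4,r5 dispatched  <A:3 Mu:0 Ld:1 B:1 rd:2 wr:1>
#4 MEM src=r3 dispatched  <A:3 Mu:0 Ld:0 B:1 rd:1 wr:0>
#5 BR src=r6,r4 held:RD_PORT  <A:3 Mu:0 Ld:0 B:1 rd:1 wr:0>

reason(slot 1) = WAW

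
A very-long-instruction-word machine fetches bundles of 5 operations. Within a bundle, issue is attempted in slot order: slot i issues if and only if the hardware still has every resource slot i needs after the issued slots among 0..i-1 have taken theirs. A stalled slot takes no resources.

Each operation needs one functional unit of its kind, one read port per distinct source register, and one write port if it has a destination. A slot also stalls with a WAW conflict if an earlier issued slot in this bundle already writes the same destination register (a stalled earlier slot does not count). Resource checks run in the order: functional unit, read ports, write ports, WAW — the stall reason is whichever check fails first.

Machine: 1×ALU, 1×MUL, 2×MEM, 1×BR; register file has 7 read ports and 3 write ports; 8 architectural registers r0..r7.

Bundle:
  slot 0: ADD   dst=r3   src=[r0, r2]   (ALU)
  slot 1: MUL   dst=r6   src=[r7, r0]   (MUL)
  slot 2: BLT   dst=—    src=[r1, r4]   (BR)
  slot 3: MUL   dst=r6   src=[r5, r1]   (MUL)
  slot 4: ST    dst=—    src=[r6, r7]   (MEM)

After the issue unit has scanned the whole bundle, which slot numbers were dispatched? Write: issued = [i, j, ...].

issued = [0, 1, 2]

#0 ALU src=r0,r2 dispatched  <A:0 Mu:1 Ld:2 B:1 rd:5 wr:2>
#1 MUL src=r7,r0 dispatched  <A:0 Mu:0 Ld:2 B:1 rd:3 wr:1>
#2 BR src=r1,r4 dispatched  <A:0 Mu:0 Ld:2 B:0 rd:1 wr:1>
#3 MUL src=r5,r1 held:FU  <A:0 Mu:0 Ld:2 B:0 rd:1 wr:1>
#4 MEM src=r6,r7 held:RD_PORT  <A:0 Mu:0 Ld:2 B:0 rd:1 wr:1>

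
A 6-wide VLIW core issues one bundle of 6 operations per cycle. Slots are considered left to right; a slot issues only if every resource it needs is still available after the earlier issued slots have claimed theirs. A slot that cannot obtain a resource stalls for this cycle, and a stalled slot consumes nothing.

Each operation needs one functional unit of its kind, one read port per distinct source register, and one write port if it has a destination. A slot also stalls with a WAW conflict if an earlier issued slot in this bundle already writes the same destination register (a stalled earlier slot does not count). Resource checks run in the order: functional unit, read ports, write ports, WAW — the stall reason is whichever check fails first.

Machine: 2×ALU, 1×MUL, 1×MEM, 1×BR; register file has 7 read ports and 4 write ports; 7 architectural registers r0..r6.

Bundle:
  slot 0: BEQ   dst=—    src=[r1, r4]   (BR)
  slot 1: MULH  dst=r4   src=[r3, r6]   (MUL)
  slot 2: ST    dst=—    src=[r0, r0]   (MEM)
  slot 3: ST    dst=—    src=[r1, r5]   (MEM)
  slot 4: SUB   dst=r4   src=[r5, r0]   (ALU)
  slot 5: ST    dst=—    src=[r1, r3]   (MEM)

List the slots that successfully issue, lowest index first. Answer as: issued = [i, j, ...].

issued = [0, 1, 2]

[0] BR needs rd=2 wr=0: ok; after: ALU=2 MUL=1 MEM=1 BR=0, R=5, W=4
[1] MUL needs rd=2 wr=1: ok; after: ALU=2 MUL=0 MEM=1 BR=0, R=3, W=3
[2] MEM needs rd=1 wr=0: ok; after: ALU=2 MUL=0 MEM=0 BR=0, R=2, W=3
[3] MEM needs rd=2 wr=0: FU; after: ALU=2 MUL=0 MEM=0 BR=0, R=2, W=3
[4] ALU needs rd=2 wr=1: WAW; after: ALU=2 MUL=0 MEM=0 BR=0, R=2, W=3
[5] MEM needs rd=2 wr=0: FU; after: ALU=2 MUL=0 MEM=0 BR=0, R=2, W=3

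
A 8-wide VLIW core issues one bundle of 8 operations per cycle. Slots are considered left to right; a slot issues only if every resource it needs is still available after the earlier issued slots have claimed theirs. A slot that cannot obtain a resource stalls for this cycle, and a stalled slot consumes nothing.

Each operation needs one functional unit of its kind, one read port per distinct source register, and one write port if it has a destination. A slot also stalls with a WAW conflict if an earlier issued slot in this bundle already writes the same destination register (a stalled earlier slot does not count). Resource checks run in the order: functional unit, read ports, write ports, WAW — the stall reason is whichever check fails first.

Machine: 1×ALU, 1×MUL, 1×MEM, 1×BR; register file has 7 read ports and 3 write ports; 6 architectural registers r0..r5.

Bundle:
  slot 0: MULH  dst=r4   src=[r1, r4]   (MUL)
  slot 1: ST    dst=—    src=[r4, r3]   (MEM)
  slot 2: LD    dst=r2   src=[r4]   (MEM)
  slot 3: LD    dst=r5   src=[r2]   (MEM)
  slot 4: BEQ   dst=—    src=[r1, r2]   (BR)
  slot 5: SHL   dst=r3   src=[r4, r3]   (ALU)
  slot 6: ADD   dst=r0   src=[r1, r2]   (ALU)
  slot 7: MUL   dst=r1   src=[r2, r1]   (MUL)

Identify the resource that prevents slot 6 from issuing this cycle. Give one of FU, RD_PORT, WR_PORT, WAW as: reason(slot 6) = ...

[0] MUL needs rd=2 wr=1: ok; after: ALU=1 MUL=0 MEM=1 BR=1, R=5, W=2
[1] MEM needs rd=2 wr=0: ok; after: ALU=1 MUL=0 MEM=0 BR=1, R=3, W=2
[2] MEM needs rd=1 wr=1: FU; after: ALU=1 MUL=0 MEM=0 BR=1, R=3, W=2
[3] MEM needs rd=1 wr=1: FU; after: ALU=1 MUL=0 MEM=0 BR=1, R=3, W=2
[4] BR needs rd=2 wr=0: ok; after: ALU=1 MUL=0 MEM=0 BR=0, R=1, W=2
[5] ALU needs rd=2 wr=1: RD_PORT; after: ALU=1 MUL=0 MEM=0 BR=0, R=1, W=2
[6] ALU needs rd=2 wr=1: RD_PORT; after: ALU=1 MUL=0 MEM=0 BR=0, R=1, W=2
[7] MUL needs rd=2 wr=1: FU; after: ALU=1 MUL=0 MEM=0 BR=0, R=1, W=2

reason(slot 6) = RD_PORT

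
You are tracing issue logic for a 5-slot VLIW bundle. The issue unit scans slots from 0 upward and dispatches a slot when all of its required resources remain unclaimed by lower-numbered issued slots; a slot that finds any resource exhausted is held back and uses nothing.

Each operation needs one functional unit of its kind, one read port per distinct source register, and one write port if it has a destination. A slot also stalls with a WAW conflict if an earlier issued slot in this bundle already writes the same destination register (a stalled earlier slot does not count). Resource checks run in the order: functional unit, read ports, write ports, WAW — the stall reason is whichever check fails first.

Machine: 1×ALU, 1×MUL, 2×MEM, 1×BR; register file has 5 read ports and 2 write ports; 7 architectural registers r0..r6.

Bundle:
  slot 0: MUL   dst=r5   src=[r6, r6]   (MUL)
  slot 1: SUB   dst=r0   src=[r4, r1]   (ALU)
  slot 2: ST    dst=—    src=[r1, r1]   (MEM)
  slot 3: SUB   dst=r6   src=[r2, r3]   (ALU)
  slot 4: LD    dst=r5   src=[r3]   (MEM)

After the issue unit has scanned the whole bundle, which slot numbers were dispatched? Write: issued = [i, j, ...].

slot 0 (MUL): ISSUE — free A1,Mu0,Ld2,B1 rp4 wp1
slot 1 (ALU): ISSUE — free A0,Mu0,Ld2,B1 rp2 wp0
slot 2 (MEM): ISSUE — free A0,Mu0,Ld1,B1 rp1 wp0
slot 3 (ALU): stall FU — free A0,Mu0,Ld1,B1 rp1 wp0
slot 4 (MEM): stall WR_PORT — free A0,Mu0,Ld1,B1 rp1 wp0

issued = [0, 1, 2]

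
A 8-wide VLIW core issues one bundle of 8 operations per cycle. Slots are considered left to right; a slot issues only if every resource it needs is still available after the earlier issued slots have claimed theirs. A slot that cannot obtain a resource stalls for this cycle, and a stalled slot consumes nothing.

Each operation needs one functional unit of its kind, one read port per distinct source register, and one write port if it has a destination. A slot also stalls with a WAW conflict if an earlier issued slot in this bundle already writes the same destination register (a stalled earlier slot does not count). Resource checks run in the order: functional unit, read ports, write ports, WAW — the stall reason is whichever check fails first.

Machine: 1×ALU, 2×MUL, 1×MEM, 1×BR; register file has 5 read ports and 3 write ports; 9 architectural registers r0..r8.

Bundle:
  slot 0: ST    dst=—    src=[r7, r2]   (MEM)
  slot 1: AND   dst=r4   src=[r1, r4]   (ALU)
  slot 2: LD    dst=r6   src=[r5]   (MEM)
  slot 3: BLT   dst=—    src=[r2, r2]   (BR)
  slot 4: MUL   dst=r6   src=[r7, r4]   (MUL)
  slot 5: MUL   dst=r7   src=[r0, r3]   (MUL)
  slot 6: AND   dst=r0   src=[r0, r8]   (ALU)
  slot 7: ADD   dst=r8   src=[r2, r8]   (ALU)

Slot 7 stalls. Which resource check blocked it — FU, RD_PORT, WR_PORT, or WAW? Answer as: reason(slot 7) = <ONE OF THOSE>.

reason(slot 7) = FU

#0 MEM src=r7,r2 dispatched  <A:1 Mu:2 Ld:0 B:1 rd:3 wr:3>
#1 ALU src=r1,r4 dispatched  <A:0 Mu:2 Ld:0 B:1 rd:1 wr:2>
#2 MEM src=r5 held:FU  <A:0 Mu:2 Ld:0 B:1 rd:1 wr:2>
#3 BR src=r2,r2 dispatched  <A:0 Mu:2 Ld:0 B:0 rd:0 wr:2>
#4 MUL src=r7,r4 held:RD_PORT  <A:0 Mu:2 Ld:0 B:0 rd:0 wr:2>
#5 MUL src=r0,r3 held:RD_PORT  <A:0 Mu:2 Ld:0 B:0 rd:0 wr:2>
#6 ALU src=r0,r8 held:FU  <A:0 Mu:2 Ld:0 B:0 rd:0 wr:2>
#7 ALU src=r2,r8 held:FU  <A:0 Mu:2 Ld:0 B:0 rd:0 wr:2>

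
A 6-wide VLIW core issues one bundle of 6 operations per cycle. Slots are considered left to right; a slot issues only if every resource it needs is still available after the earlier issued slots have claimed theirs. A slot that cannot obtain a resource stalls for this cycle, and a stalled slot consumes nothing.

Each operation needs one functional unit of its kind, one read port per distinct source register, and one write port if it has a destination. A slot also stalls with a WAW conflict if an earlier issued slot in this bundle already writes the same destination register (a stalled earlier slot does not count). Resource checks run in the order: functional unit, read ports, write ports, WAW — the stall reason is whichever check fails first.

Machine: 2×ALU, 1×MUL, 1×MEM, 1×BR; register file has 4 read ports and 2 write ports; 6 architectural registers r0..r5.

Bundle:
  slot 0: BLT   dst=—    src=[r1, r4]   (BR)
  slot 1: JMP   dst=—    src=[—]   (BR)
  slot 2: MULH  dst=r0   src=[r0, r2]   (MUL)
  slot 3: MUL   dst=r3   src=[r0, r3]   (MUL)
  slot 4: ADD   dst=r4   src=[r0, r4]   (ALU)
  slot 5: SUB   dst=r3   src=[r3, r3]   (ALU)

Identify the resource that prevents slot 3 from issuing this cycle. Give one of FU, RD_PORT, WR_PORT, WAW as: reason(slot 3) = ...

(0) want 1×BR +2rd +0wr — yes → AL2|MU1|ME1|BR0|rd2|wr2
(1) want 1×BR +0rd +0wr — FU → AL2|MU1|ME1|BR0|rd2|wr2
(2) want 1×MUL +2rd +1wr — yes → AL2|MU0|ME1|BR0|rd0|wr1
(3) want 1×MUL +2rd +1wr — FU → AL2|MU0|ME1|BR0|rd0|wr1
(4) want 1×ALU +2rd +1wr — RD_PORT → AL2|MU0|ME1|BR0|rd0|wr1
(5) want 1×ALU +1rd +1wr — RD_PORT → AL2|MU0|ME1|BR0|rd0|wr1

reason(slot 3) = FU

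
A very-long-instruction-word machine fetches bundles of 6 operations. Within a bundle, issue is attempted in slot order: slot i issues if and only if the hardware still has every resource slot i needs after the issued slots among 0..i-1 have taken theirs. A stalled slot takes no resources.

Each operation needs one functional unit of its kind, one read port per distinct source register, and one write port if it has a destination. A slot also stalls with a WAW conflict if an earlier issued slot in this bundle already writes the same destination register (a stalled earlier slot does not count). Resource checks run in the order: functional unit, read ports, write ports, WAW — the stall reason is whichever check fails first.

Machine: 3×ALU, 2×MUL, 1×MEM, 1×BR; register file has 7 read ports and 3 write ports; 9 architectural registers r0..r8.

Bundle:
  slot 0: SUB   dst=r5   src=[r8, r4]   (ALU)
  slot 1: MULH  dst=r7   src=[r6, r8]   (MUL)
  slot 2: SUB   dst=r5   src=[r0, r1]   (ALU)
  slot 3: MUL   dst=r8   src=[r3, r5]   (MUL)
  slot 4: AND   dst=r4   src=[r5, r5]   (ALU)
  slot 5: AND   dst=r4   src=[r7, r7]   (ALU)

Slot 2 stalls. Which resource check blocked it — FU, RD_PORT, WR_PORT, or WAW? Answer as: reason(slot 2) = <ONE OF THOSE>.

(0) want 1×ALU +2rd +1wr — yes → AL2|MU2|ME1|BR1|rd5|wr2
(1) want 1×MUL +2rd +1wr — yes → AL2|MU1|ME1|BR1|rd3|wr1
(2) want 1×ALU +2rd +1wr — WAW → AL2|MU1|ME1|BR1|rd3|wr1
(3) want 1×MUL +2rd +1wr — yes → AL2|MU0|ME1|BR1|rd1|wr0
(4) want 1×ALU +1rd +1wr — WR_PORT → AL2|MU0|ME1|BR1|rd1|wr0
(5) want 1×ALU +1rd +1wr — WR_PORT → AL2|MU0|ME1|BR1|rd1|wr0

reason(slot 2) = WAW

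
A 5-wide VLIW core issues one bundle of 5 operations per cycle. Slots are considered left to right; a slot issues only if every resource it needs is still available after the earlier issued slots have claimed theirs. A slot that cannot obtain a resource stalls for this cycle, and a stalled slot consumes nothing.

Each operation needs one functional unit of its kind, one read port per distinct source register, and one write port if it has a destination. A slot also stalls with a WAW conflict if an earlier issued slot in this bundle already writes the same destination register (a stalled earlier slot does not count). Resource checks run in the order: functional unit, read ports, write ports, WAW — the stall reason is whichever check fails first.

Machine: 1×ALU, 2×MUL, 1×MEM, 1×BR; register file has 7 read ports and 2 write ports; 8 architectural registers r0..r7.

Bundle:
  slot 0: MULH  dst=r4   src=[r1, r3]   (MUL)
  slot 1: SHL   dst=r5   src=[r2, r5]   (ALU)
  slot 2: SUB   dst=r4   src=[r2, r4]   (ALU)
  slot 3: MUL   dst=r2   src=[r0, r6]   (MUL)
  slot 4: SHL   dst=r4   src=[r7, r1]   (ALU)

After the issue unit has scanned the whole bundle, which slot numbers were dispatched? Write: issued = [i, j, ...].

[0] MUL needs rd=2 wr=1: ok; after: ALU=1 MUL=1 MEM=1 BR=1, R=5, W=1
[1] ALU needs rd=2 wr=1: ok; after: ALU=0 MUL=1 MEM=1 BR=1, R=3, W=0
[2] ALU needs rd=2 wr=1: FU; after: ALU=0 MUL=1 MEM=1 BR=1, R=3, W=0
[3] MUL needs rd=2 wr=1: WR_PORT; after: ALU=0 MUL=1 MEM=1 BR=1, R=3, W=0
[4] ALU needs rd=2 wr=1: FU; after: ALU=0 MUL=1 MEM=1 BR=1, R=3, W=0

issued = [0, 1]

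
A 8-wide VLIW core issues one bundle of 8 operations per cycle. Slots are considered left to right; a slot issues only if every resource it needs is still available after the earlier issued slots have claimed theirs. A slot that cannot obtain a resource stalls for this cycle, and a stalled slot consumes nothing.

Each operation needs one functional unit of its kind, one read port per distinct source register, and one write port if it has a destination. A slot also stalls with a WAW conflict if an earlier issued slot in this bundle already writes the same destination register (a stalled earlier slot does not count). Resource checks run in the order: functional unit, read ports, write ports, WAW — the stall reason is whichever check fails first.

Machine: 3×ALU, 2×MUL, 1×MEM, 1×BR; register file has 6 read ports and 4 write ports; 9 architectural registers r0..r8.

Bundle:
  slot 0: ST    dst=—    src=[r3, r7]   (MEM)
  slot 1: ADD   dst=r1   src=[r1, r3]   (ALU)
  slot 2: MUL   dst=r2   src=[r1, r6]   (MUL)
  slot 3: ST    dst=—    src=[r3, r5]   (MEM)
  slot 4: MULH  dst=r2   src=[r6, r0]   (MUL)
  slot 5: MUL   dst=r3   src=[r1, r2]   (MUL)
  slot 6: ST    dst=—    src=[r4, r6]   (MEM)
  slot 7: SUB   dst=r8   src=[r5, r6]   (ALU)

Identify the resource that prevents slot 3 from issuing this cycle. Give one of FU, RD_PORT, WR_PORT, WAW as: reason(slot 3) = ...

[0] MEM needs rd=2 wr=0: ok; after: ALU=3 MUL=2 MEM=0 BR=1, R=4, W=4
[1] ALU needs rd=2 wr=1: ok; after: ALU=2 MUL=2 MEM=0 BR=1, R=2, W=3
[2] MUL needs rd=2 wr=1: ok; after: ALU=2 MUL=1 MEM=0 BR=1, R=0, W=2
[3] MEM needs rd=2 wr=0: FU; after: ALU=2 MUL=1 MEM=0 BR=1, R=0, W=2
[4] MUL needs rd=2 wr=1: RD_PORT; after: ALU=2 MUL=1 MEM=0 BR=1, R=0, W=2
[5] MUL needs rd=2 wr=1: RD_PORT; after: ALU=2 MUL=1 MEM=0 BR=1, R=0, W=2
[6] MEM needs rd=2 wr=0: FU; after: ALU=2 MUL=1 MEM=0 BR=1, R=0, W=2
[7] ALU needs rd=2 wr=1: RD_PORT; after: ALU=2 MUL=1 MEM=0 BR=1, R=0, W=2

reason(slot 3) = FU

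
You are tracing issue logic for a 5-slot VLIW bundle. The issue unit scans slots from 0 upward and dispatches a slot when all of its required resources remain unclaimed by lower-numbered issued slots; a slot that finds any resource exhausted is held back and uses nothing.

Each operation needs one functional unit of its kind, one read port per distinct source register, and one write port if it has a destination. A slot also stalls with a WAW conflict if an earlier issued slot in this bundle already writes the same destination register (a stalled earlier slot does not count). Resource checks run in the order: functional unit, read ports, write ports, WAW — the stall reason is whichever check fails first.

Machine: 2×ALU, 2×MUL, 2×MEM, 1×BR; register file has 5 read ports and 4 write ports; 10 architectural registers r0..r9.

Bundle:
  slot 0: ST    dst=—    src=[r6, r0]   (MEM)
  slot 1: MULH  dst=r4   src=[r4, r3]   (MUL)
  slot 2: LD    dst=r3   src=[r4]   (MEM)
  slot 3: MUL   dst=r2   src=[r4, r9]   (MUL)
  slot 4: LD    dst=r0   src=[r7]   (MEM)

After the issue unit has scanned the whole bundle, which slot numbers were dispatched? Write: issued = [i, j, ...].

slot 0 (MEM): ISSUE — free A2,Mu2,Ld1,B1 rp3 wp4
slot 1 (MUL): ISSUE — free A2,Mu1,Ld1,B1 rp1 wp3
slot 2 (MEM): ISSUE — free A2,Mu1,Ld0,B1 rp0 wp2
slot 3 (MUL): stall RD_PORT — free A2,Mu1,Ld0,B1 rp0 wp2
slot 4 (MEM): stall FU — free A2,Mu1,Ld0,B1 rp0 wp2

issued = [0, 1, 2]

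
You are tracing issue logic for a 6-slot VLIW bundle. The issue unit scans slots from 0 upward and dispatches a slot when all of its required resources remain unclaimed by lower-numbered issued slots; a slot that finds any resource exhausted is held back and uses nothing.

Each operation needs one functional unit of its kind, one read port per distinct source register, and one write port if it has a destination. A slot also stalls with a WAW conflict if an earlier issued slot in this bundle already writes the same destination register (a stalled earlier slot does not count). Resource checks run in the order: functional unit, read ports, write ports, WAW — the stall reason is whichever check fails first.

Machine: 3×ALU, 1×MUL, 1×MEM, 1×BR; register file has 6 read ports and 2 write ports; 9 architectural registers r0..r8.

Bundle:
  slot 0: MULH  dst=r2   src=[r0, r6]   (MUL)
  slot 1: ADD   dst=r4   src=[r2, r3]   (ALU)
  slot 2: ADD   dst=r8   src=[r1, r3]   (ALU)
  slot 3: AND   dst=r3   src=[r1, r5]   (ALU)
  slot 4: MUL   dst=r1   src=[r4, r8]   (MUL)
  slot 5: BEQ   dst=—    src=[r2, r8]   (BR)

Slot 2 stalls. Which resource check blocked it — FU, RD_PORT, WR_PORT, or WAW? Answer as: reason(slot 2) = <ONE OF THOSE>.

reason(slot 2) = WR_PORT

slot 0 (MUL): ISSUE — free A3,Mu0,Ld1,B1 rp4 wp1
slot 1 (ALU): ISSUE — free A2,Mu0,Ld1,B1 rp2 wp0
slot 2 (ALU): stall WR_PORT — free A2,Mu0,Ld1,B1 rp2 wp0
slot 3 (ALU): stall WR_PORT — free A2,Mu0,Ld1,B1 rp2 wp0
slot 4 (MUL): stall FU — free A2,Mu0,Ld1,B1 rp2 wp0
slot 5 (BR): ISSUE — free A2,Mu0,Ld1,B0 rp0 wp0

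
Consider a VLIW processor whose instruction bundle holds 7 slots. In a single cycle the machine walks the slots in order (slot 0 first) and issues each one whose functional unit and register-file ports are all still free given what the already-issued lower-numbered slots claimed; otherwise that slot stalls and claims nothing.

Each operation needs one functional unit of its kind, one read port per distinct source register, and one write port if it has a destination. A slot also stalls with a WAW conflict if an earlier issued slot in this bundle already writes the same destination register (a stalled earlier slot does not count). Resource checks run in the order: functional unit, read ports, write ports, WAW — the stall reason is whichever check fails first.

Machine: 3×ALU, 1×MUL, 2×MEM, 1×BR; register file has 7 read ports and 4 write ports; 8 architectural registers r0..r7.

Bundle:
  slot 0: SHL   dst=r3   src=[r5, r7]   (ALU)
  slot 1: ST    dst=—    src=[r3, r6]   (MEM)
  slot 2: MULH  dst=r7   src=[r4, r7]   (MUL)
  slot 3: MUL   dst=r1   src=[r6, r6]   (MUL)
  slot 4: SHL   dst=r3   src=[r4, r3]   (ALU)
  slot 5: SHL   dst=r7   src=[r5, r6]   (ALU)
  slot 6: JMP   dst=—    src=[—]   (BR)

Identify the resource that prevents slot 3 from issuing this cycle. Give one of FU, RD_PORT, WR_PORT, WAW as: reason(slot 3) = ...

reason(slot 3) = FU

(0) want 1×ALU +2rd +1wr — yes → AL2|MU1|ME2|BR1|rd5|wr3
(1) want 1×MEM +2rd +0wr — yes → AL2|MU1|ME1|BR1|rd3|wr3
(2) want 1×MUL +2rd +1wr — yes → AL2|MU0|ME1|BR1|rd1|wr2
(3) want 1×MUL +1rd +1wr — FU → AL2|MU0|ME1|BR1|rd1|wr2
(4) want 1×ALU +2rd +1wr — RD_PORT → AL2|MU0|ME1|BR1|rd1|wr2
(5) want 1×ALU +2rd +1wr — RD_PORT → AL2|MU0|ME1|BR1|rd1|wr2
(6) want 1×BR +0rd +0wr — yes → AL2|MU0|ME1|BR0|rd1|wr2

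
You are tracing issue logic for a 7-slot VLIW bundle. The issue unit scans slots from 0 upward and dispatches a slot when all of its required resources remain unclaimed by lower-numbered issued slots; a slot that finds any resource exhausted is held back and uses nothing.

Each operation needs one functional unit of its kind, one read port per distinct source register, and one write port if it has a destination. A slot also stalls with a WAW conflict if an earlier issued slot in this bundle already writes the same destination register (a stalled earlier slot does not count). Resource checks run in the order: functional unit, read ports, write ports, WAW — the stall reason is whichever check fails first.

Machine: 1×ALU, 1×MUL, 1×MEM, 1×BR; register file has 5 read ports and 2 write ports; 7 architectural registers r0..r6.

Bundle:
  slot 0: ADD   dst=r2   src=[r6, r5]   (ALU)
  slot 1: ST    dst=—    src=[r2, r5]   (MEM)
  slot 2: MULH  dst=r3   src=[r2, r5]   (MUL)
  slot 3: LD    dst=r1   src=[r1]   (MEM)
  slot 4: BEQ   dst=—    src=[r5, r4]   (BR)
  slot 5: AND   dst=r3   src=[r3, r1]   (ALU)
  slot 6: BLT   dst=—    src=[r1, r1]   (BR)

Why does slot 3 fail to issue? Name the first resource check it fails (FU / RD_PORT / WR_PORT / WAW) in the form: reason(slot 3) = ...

slot 0 (ALU): ISSUE — free A0,Mu1,Ld1,B1 rp3 wp1
slot 1 (MEM): ISSUE — free A0,Mu1,Ld0,B1 rp1 wp1
slot 2 (MUL): stall RD_PORT — free A0,Mu1,Ld0,B1 rp1 wp1
slot 3 (MEM): stall FU — free A0,Mu1,Ld0,B1 rp1 wp1
slot 4 (BR): stall RD_PORT — free A0,Mu1,Ld0,B1 rp1 wp1
slot 5 (ALU): stall FU — free A0,Mu1,Ld0,B1 rp1 wp1
slot 6 (BR): ISSUE — free A0,Mu1,Ld0,B0 rp0 wp1

reason(slot 3) = FU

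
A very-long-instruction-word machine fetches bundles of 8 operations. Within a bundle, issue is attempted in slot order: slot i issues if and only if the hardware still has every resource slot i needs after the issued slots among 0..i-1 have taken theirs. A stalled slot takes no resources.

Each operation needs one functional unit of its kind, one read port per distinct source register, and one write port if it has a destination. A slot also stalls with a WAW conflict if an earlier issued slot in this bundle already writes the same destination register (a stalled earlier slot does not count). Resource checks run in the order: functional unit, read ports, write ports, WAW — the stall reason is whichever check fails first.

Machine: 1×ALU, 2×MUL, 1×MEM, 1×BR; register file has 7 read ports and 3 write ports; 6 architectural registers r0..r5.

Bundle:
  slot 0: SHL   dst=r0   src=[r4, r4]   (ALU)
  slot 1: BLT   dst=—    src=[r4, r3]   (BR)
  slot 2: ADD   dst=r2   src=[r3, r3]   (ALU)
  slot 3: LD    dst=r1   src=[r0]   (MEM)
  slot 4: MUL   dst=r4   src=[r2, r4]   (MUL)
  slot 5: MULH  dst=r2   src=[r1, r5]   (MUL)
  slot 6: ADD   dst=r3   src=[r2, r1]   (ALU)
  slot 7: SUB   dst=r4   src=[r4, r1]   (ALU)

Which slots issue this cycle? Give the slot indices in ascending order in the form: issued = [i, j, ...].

[0] ALU needs rd=1 wr=1: ok; after: ALU=0 MUL=2 MEM=1 BR=1, R=6, W=2
[1] BR needs rd=2 wr=0: ok; after: ALU=0 MUL=2 MEM=1 BR=0, R=4, W=2
[2] ALU needs rd=1 wr=1: FU; after: ALU=0 MUL=2 MEM=1 BR=0, R=4, W=2
[3] MEM needs rd=1 wr=1: ok; after: ALU=0 MUL=2 MEM=0 BR=0, R=3, W=1
[4] MUL needs rd=2 wr=1: ok; after: ALU=0 MUL=1 MEM=0 BR=0, R=1, W=0
[5] MUL needs rd=2 wr=1: RD_PORT; after: ALU=0 MUL=1 MEM=0 BR=0, R=1, W=0
[6] ALU needs rd=2 wr=1: FU; after: ALU=0 MUL=1 MEM=0 BR=0, R=1, W=0
[7] ALU needs rd=2 wr=1: FU; after: ALU=0 MUL=1 MEM=0 BR=0, R=1, W=0

issued = [0, 1, 3, 4]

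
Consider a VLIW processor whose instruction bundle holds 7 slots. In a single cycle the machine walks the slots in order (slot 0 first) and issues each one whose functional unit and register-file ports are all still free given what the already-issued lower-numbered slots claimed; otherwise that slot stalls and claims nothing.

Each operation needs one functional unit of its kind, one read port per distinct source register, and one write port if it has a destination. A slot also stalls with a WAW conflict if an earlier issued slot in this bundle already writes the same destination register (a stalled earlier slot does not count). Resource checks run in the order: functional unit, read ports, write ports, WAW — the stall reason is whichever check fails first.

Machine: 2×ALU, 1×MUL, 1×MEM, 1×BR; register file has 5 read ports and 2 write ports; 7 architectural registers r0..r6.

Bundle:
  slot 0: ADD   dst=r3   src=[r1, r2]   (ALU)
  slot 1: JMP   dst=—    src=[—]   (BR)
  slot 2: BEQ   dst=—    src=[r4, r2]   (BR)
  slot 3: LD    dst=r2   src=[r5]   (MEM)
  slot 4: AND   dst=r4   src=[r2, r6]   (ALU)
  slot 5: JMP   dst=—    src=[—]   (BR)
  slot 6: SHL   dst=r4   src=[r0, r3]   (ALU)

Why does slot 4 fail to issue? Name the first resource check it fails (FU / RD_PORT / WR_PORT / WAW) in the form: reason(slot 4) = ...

reason(slot 4) = WR_PORT

(0) want 1×ALU +2rd +1wr — yes → AL1|MU1|ME1|BR1|rd3|wr1
(1) want 1×BR +0rd +0wr — yes → AL1|MU1|ME1|BR0|rd3|wr1
(2) want 1×BR +2rd +0wr — FU → AL1|MU1|ME1|BR0|rd3|wr1
(3) want 1×MEM +1rd +1wr — yes → AL1|MU1|ME0|BR0|rd2|wr0
(4) want 1×ALU +2rd +1wr — WR_PORT → AL1|MU1|ME0|BR0|rd2|wr0
(5) want 1×BR +0rd +0wr — FU → AL1|MU1|ME0|BR0|rd2|wr0
(6) want 1×ALU +2rd +1wr — WR_PORT → AL1|MU1|ME0|BR0|rd2|wr0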